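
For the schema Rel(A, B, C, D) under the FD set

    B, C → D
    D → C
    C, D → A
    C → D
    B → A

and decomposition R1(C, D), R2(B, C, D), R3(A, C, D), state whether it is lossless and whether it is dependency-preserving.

Lossless test (chase): Rows 1 and 2 agree on C, D; apply C, D→A and equate their A entries. Rows 1 and 3 agree on C, D; apply C, D→A and equate their A entries. Row 2 is now all distinguished symbols — the join is lossless.
Dependency preservation: the restricted closure of {B} across the fragments never reaches {A}, so B → A cannot be enforced without a join — not preserved.

lossless but not dependency-preserving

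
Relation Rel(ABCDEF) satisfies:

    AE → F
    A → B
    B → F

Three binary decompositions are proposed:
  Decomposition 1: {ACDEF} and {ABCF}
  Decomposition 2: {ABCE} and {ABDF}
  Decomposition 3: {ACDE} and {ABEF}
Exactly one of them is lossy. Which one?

Decomposition 1: common = {ACF}, closure = {ABCF} → lossless.
Decomposition 2: common = {AB}, closure = {ABF} → lossy.
Decomposition 3: common = {AE}, closure = {ABEF} → lossless.

Decomposition 2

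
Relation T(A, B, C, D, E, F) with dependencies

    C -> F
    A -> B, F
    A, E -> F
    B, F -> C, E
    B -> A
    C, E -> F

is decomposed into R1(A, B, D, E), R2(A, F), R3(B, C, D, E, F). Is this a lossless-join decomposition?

Chase test. Columns are A, B, C, D, E, F; row i has aⱼ where attribute j ∈ Ri, else bᵢⱼ.
Initial tableau (one row per fragment):
  row 1: a1 a2 b13 a4 a5 b16
  row 2: a1 b22 b23 b24 b25 a6
  row 3: b31 a2 a3 a4 a5 a6
Rows 1 and 2 agree on A; apply A→B, F and equate their B, F entries.
Rows 1 and 2 agree on B, F; apply B, F→C, E and equate their C, E entries.
Rows 1 and 3 agree on B, F; apply B, F→C, E and equate their C, E entries.
Rows 1 and 3 agree on B; apply B→A and equate their A entries.
Row 1 is now all distinguished symbols — the join is lossless.

Yes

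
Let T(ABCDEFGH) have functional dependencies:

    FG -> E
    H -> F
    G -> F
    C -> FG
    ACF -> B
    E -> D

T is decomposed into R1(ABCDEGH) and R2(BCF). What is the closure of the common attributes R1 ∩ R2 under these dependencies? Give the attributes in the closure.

BCDEFG

R1 ∩ R2 = {BC}.
C → FG applies, adding FG
FG → E applies, adding E
E → D applies, adding D
Closure: {BCDEFG}.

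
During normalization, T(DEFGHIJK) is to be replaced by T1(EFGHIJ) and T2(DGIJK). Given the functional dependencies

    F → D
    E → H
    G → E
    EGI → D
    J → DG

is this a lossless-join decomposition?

Common attributes: T1 ∩ T2 = {GIJ}.
Closure of {GIJ}: G → E applies, adding E; EGI → D applies, adding D; E → H applies, adding H. So (GIJ)⁺ = {DEGHIJ}.
The closure contains neither all of T1 = {EFGHIJ} nor all of T2 = {DGIJK}, so the common attributes are not a superkey of either fragment. The join is lossy.

No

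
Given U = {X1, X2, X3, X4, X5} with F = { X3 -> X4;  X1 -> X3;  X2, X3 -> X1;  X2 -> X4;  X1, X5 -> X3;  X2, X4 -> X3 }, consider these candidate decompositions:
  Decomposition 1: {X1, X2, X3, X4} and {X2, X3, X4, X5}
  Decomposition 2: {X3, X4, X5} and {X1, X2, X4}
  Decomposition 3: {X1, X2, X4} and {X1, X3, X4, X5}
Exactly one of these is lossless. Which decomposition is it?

Decomposition 1: common = {X2, X3, X4}, closure = {X1, X2, X3, X4} → lossless.
Decomposition 2: common = {X4}, closure = {X4} → lossy.
Decomposition 3: common = {X1, X4}, closure = {X1, X3, X4} → lossy.

Decomposition 1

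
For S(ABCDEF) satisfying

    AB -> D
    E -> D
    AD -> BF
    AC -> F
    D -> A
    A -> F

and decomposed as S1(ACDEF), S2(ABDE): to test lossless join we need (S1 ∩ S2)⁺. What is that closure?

S1 ∩ S2 = {ADE}.
AD → BF applies, adding BF
Closure: {ABDEF}.

ABDEF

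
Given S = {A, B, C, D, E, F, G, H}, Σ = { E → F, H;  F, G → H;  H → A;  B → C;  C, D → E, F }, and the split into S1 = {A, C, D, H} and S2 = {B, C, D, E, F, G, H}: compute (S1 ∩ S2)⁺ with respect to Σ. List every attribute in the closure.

A, C, D, E, F, H

S1 ∩ S2 = {C, D, H}.
H → A applies, adding A
C, D → E, F applies, adding E, F
Closure: {A, C, D, E, F, H}.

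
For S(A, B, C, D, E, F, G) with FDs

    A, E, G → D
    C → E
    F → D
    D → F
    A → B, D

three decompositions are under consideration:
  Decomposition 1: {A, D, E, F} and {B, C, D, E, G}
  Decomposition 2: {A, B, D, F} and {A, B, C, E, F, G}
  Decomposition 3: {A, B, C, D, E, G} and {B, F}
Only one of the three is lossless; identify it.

Decomposition 1: common = {D, E}, closure = {D, E, F} → lossy.
Decomposition 2: common = {A, B, F}, closure = {A, B, D, F} → lossless.
Decomposition 3: common = {B}, closure = {B} → lossy.

Decomposition 2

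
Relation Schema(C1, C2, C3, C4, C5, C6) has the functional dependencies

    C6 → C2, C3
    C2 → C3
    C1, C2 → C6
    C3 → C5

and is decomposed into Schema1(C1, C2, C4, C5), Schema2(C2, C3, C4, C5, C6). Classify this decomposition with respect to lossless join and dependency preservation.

lossy and not dependency-preserving

Lossless test: (C2, C4, C5)⁺ = {C2, C3, C4, C5}, which is a superkey of neither fragment — lossy.
Dependency preservation: the restricted closure of {C1, C2} across the fragments never reaches {C6}, so C1, C2 → C6 cannot be enforced without a join — not preserved.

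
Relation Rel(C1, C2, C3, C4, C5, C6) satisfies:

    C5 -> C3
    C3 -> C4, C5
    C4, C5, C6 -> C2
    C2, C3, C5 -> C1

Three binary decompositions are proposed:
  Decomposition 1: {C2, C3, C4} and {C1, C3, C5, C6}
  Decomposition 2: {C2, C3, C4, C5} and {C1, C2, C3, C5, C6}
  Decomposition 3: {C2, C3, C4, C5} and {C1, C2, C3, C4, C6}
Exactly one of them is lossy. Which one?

Decomposition 1

Decomposition 1: common = {C3}, closure = {C3, C4, C5} → lossy.
Decomposition 2: common = {C2, C3, C5}, closure = {C1, C2, C3, C4, C5} → lossless.
Decomposition 3: common = {C2, C3, C4}, closure = {C1, C2, C3, C4, C5} → lossless.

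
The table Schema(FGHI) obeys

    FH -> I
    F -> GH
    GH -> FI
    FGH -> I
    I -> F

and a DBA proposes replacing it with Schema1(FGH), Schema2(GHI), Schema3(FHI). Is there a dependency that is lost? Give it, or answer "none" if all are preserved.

none

FH → I lies within Schema3.
F → GH lies within Schema1.
GH → FI: restricted closure across fragments reaches FI.
FGH → I: restricted closure across fragments reaches I.
I → F lies within Schema3.
Every dependency is enforceable on the fragments, so the decomposition is dependency-preserving.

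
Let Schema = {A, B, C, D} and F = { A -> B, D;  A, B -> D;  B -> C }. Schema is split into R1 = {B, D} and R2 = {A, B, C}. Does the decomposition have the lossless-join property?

Common attributes: R1 ∩ R2 = {B}.
Closure of {B}: B → C applies, adding C. So (B)⁺ = {B, C}.
The closure contains neither all of R1 = {B, D} nor all of R2 = {A, B, C}, so the common attributes are not a superkey of either fragment. The join is lossy.

No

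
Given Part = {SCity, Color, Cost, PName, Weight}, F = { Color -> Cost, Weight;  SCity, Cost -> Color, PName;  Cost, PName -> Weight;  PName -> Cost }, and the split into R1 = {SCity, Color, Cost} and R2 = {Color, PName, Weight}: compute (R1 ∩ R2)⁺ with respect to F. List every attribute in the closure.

R1 ∩ R2 = {Color}.
Color → Cost, Weight applies, adding Cost, Weight
Closure: {Color, Cost, Weight}.

Color, Cost, Weight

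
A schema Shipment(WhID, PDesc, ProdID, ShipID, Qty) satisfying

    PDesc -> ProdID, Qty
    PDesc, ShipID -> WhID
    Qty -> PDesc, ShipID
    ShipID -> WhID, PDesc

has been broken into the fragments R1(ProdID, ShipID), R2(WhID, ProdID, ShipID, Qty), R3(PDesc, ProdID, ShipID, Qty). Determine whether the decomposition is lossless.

Yes

Chase test. Columns are WhID, PDesc, ProdID, ShipID, Qty; row i has aⱼ where attribute j ∈ Ri, else bᵢⱼ.
Initial tableau (one row per fragment):
  row 1: b11 b12 a3 a4 b15
  row 2: a1 b22 a3 a4 a5
  row 3: b31 a2 a3 a4 a5
Rows 2 and 3 agree on Qty; apply Qty→PDesc, ShipID and equate their PDesc, ShipID entries.
Rows 1 and 2 agree on ShipID; apply ShipID→WhID, PDesc and equate their WhID, PDesc entries.
Rows 1 and 3 agree on ShipID; apply ShipID→WhID, PDesc and equate their WhID, PDesc entries.
Rows 1 and 2 agree on PDesc; apply PDesc→ProdID, Qty and equate their ProdID, Qty entries.
Row 1 is now all distinguished symbols — the join is lossless.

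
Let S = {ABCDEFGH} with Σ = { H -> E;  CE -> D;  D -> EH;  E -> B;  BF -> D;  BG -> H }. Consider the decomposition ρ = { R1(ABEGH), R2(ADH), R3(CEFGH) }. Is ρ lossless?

No

Chase test. Columns are ABCDEFGH; row i has aⱼ where attribute j ∈ Ri, else bᵢⱼ.
Initial tableau (one row per fragment):
  row 1: a1 a2 b13 b14 a5 b16 a7 a8
  row 2: a1 b22 b23 a4 b25 b26 b27 a8
  row 3: b31 b32 a3 b34 a5 a6 a7 a8
Rows 1 and 2 agree on H; apply H→E and equate their E entries.
Rows 1 and 2 agree on E; apply E→B and equate their B entries.
Rows 1 and 3 agree on E; apply E→B and equate their B entries.
No row becomes fully distinguished — the join is lossy.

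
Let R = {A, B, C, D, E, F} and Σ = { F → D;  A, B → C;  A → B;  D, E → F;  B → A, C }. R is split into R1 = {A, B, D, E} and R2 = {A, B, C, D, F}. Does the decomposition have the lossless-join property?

Common attributes: R1 ∩ R2 = {A, B, D}.
Closure of {A, B, D}: A, B → C applies, adding C. So (A, B, D)⁺ = {A, B, C, D}.
The closure contains neither all of R1 = {A, B, D, E} nor all of R2 = {A, B, C, D, F}, so the common attributes are not a superkey of either fragment. The join is lossy.

No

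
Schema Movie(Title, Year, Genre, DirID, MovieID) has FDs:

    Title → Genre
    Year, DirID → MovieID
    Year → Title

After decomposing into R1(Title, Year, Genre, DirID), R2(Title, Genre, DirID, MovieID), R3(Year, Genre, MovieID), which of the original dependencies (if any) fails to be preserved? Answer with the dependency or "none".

Check Year, DirID → MovieID: no single fragment contains all of {Year, DirID, MovieID}, and the restricted closure of {Year, DirID} across the fragments never reaches {MovieID}.
Title → Genre is preserved.
Year → Title is preserved.

Year, DirID → MovieID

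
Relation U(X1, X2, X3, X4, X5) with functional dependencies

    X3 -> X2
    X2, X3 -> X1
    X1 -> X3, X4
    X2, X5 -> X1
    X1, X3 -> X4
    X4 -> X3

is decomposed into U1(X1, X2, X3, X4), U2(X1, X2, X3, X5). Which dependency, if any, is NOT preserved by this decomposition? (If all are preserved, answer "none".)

none

X3 → X2 lies within U1.
X2, X3 → X1 lies within U1.
X1 → X3, X4 lies within U1.
X2, X5 → X1 lies within U2.
X1, X3 → X4 lies within U1.
X4 → X3 lies within U1.
Every dependency is enforceable on the fragments, so the decomposition is dependency-preserving.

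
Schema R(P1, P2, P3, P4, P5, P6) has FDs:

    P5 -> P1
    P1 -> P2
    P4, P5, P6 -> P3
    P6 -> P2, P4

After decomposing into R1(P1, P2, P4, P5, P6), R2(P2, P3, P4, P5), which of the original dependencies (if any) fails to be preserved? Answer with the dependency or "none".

Check P4, P5, P6 → P3: no single fragment contains all of {P3, P4, P5, P6}, and the restricted closure of {P4, P5, P6} across the fragments never reaches {P3}.
P5 → P1 is preserved.
P1 → P2 is preserved.
P6 → P2, P4 is preserved.

P4, P5, P6 -> P3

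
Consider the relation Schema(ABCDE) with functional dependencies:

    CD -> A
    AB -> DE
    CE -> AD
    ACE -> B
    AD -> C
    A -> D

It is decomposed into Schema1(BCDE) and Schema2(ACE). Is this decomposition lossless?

Common attributes: Schema1 ∩ Schema2 = {CE}.
Closure of {CE}: CE → AD applies, adding AD; ACE → B applies, adding B. So (CE)⁺ = {ABCDE}.
This closure contains every attribute of Schema1, so Schema1 ∩ Schema2 → Schema1. The join is lossless.

Yes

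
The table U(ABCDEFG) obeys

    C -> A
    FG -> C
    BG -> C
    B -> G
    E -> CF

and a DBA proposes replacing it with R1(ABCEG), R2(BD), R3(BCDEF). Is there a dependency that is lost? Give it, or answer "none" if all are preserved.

FG -> C

Check FG → C: no single fragment contains all of {CFG}, and the restricted closure of {FG} across the fragments never reaches {C}.
C → A is preserved.
BG → C is preserved.
B → G is preserved.
E → CF is preserved.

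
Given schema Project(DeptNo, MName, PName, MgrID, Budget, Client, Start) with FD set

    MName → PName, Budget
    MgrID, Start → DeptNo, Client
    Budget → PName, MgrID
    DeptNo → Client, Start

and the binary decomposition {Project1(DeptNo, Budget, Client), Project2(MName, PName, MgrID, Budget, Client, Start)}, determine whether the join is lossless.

No

Common attributes: Project1 ∩ Project2 = {Budget, Client}.
Closure of {Budget, Client}: Budget → PName, MgrID applies, adding PName, MgrID. So (Budget, Client)⁺ = {PName, MgrID, Budget, Client}.
The closure contains neither all of Project1 = {DeptNo, Budget, Client} nor all of Project2 = {MName, PName, MgrID, Budget, Client, Start}, so the common attributes are not a superkey of either fragment. The join is lossy.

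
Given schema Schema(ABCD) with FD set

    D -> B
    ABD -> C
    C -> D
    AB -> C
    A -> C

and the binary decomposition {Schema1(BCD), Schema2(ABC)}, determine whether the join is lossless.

Common attributes: Schema1 ∩ Schema2 = {BC}.
Closure of {BC}: C → D applies, adding D. So (BC)⁺ = {BCD}.
This closure contains every attribute of Schema1, so Schema1 ∩ Schema2 → Schema1. The join is lossless.

Yes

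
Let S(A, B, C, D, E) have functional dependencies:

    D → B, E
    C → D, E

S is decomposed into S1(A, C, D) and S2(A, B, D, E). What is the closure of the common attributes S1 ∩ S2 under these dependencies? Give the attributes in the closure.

S1 ∩ S2 = {A, D}.
D → B, E applies, adding B, E
Closure: {A, B, D, E}.

A, B, D, E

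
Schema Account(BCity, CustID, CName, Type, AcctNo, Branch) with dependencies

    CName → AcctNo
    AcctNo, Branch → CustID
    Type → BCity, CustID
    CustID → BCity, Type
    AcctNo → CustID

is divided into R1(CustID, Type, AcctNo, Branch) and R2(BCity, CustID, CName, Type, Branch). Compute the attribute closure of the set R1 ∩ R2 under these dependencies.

BCity, CustID, Type, Branch

R1 ∩ R2 = {CustID, Type, Branch}.
Type → BCity, CustID applies, adding BCity
Closure: {BCity, CustID, Type, Branch}.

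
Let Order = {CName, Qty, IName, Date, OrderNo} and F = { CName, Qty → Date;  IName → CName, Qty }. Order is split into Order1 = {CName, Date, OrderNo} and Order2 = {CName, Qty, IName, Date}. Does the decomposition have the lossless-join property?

No

Common attributes: Order1 ∩ Order2 = {CName, Date}.
No dependency enlarges {CName, Date}, so (CName, Date)⁺ = {CName, Date}.
The closure contains neither all of Order1 = {CName, Date, OrderNo} nor all of Order2 = {CName, Qty, IName, Date}, so the common attributes are not a superkey of either fragment. The join is lossy.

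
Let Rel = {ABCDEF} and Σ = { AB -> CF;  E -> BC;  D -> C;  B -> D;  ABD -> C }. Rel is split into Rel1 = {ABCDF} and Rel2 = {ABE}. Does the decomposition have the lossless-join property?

Common attributes: Rel1 ∩ Rel2 = {AB}.
Closure of {AB}: AB → CF applies, adding CF; B → D applies, adding D. So (AB)⁺ = {ABCDF}.
This closure contains every attribute of Rel1, so Rel1 ∩ Rel2 → Rel1. The join is lossless.

Yes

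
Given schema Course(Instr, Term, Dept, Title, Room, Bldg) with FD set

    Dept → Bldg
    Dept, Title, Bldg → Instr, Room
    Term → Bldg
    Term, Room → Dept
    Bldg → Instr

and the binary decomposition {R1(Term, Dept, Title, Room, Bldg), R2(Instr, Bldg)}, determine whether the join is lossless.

Yes

Common attributes: R1 ∩ R2 = {Bldg}.
Closure of {Bldg}: Bldg → Instr applies, adding Instr. So (Bldg)⁺ = {Instr, Bldg}.
This closure contains every attribute of R2, so R1 ∩ R2 → R2. The join is lossless.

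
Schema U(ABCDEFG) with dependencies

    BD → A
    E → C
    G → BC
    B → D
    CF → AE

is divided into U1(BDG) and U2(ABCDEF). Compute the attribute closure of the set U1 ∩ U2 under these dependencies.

U1 ∩ U2 = {BD}.
BD → A applies, adding A
Closure: {ABD}.

ABD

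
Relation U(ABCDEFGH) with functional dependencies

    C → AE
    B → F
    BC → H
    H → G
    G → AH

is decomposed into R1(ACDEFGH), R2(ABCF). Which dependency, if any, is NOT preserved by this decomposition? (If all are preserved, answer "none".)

BC → H

Check BC → H: no single fragment contains all of {BCH}, and the restricted closure of {BC} across the fragments never reaches {H}.
C → AE is preserved.
B → F is preserved.
H → G is preserved.
G → AH is preserved.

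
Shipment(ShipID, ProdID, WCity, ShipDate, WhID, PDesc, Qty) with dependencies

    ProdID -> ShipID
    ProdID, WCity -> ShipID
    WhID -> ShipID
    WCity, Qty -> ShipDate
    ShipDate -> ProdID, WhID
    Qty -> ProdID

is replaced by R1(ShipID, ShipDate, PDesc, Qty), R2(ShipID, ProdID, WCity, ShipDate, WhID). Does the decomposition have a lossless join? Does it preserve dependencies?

Lossless test: (ShipID, ShipDate)⁺ = {ShipID, ProdID, ShipDate, WhID}, which is a superkey of neither fragment — lossy.
Dependency preservation: the restricted closure of {WCity, Qty} across the fragments never reaches {ShipDate}, so WCity, Qty → ShipDate cannot be enforced without a join — not preserved.

lossy and not dependency-preserving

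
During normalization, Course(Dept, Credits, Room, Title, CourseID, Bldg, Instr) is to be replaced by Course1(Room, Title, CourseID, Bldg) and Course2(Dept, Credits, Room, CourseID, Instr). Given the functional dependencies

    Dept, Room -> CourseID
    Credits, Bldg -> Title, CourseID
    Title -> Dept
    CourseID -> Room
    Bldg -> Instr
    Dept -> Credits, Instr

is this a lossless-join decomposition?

Common attributes: Course1 ∩ Course2 = {Room, CourseID}.
No dependency enlarges {Room, CourseID}, so (Room, CourseID)⁺ = {Room, CourseID}.
The closure contains neither all of Course1 = {Room, Title, CourseID, Bldg} nor all of Course2 = {Dept, Credits, Room, CourseID, Instr}, so the common attributes are not a superkey of either fragment. The join is lossy.

No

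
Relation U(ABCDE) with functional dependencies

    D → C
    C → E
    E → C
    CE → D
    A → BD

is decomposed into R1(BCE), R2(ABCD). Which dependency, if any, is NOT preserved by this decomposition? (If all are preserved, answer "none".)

none

D → C lies within R2.
C → E lies within R1.
E → C lies within R1.
CE → D: restricted closure across fragments reaches D.
A → BD lies within R2.
Every dependency is enforceable on the fragments, so the decomposition is dependency-preserving.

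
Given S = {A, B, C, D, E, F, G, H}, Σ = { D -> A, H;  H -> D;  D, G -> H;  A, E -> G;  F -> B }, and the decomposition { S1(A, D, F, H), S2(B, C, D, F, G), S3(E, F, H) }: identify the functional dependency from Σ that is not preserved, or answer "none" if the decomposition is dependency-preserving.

A, E -> G

Check A, E → G: no single fragment contains all of {A, E, G}, and the restricted closure of {A, E} across the fragments never reaches {G}.
D → A, H is preserved.
H → D is preserved.
D, G → H is preserved.
F → B is preserved.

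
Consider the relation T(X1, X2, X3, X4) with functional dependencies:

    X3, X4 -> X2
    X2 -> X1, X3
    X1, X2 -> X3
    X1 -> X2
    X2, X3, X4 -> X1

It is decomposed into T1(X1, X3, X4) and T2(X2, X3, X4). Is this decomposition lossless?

Yes

Common attributes: T1 ∩ T2 = {X3, X4}.
Closure of {X3, X4}: X3, X4 → X2 applies, adding X2; X2 → X1, X3 applies, adding X1. So (X3, X4)⁺ = {X1, X2, X3, X4}.
This closure contains every attribute of T1, so T1 ∩ T2 → T1. The join is lossless.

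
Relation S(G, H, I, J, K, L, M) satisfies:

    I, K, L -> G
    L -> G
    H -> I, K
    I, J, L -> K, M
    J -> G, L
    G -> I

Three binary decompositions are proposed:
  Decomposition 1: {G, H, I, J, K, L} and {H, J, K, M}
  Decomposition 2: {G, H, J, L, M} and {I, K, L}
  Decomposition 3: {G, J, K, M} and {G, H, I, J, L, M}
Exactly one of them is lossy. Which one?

Decomposition 2

Decomposition 1: common = {H, J, K}, closure = {G, H, I, J, K, L, M} → lossless.
Decomposition 2: common = {L}, closure = {G, I, L} → lossy.
Decomposition 3: common = {G, J, M}, closure = {G, I, J, K, L, M} → lossless.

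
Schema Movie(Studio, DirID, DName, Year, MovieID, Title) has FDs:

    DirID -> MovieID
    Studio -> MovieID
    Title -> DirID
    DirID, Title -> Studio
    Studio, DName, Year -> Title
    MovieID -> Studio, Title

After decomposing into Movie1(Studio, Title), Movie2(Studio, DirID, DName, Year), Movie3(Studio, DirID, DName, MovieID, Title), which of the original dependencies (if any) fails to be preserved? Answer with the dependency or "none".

DirID → MovieID lies within Movie3.
Studio → MovieID lies within Movie3.
Title → DirID lies within Movie3.
DirID, Title → Studio lies within Movie3.
Studio, DName, Year → Title: restricted closure across fragments reaches Title.
MovieID → Studio, Title lies within Movie3.
Every dependency is enforceable on the fragments, so the decomposition is dependency-preserving.

none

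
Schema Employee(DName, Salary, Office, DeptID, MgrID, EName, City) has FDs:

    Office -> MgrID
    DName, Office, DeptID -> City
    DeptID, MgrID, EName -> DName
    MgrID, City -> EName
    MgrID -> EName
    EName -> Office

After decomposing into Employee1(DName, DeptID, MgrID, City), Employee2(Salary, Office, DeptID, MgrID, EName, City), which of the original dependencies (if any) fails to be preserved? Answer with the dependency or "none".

none

Office → MgrID lies within Employee2.
DName, Office, DeptID → City: restricted closure across fragments reaches City.
DeptID, MgrID, EName → DName: restricted closure across fragments reaches DName.
MgrID, City → EName lies within Employee2.
MgrID → EName lies within Employee2.
EName → Office lies within Employee2.
Every dependency is enforceable on the fragments, so the decomposition is dependency-preserving.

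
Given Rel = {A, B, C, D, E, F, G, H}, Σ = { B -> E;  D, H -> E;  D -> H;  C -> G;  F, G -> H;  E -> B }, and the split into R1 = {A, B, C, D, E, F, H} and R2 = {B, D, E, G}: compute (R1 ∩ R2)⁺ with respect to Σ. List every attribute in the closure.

R1 ∩ R2 = {B, D, E}.
D → H applies, adding H
Closure: {B, D, E, H}.

B, D, E, H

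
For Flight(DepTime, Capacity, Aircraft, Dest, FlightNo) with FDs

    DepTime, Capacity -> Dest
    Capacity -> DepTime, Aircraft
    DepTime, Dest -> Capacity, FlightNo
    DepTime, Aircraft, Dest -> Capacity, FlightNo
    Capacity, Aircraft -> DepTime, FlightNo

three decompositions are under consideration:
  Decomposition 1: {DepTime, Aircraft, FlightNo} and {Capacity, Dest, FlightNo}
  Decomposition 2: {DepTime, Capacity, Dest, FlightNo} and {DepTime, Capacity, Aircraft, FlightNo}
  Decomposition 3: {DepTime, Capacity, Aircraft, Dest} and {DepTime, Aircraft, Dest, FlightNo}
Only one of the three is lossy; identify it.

Decomposition 1

Decomposition 1: common = {FlightNo}, closure = {FlightNo} → lossy.
Decomposition 2: common = {DepTime, Capacity, FlightNo}, closure = {DepTime, Capacity, Aircraft, Dest, FlightNo} → lossless.
Decomposition 3: common = {DepTime, Aircraft, Dest}, closure = {DepTime, Capacity, Aircraft, Dest, FlightNo} → lossless.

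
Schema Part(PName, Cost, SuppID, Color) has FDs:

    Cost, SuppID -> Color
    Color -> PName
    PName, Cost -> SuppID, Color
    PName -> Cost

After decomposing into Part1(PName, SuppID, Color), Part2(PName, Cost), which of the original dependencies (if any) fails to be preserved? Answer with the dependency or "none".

Cost, SuppID -> Color

Check Cost, SuppID → Color: no single fragment contains all of {Cost, SuppID, Color}, and the restricted closure of {Cost, SuppID} across the fragments never reaches {Color}.
Color → PName is preserved.
PName, Cost → SuppID, Color is preserved.
PName → Cost is preserved.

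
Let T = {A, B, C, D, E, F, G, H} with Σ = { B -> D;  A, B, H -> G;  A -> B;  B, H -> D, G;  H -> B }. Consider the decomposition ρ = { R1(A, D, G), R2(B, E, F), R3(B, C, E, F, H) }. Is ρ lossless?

Chase test. Columns are A, B, C, D, E, F, G, H; row i has aⱼ where attribute j ∈ Ri, else bᵢⱼ.
Initial tableau (one row per fragment):
  row 1: a1 b12 b13 a4 b15 b16 a7 b18
  row 2: b21 a2 b23 b24 a5 a6 b27 b28
  row 3: b31 a2 a3 b34 a5 a6 b37 a8
Rows 2 and 3 agree on B; apply B→D and equate their D entries.
No row becomes fully distinguished — the join is lossy.

No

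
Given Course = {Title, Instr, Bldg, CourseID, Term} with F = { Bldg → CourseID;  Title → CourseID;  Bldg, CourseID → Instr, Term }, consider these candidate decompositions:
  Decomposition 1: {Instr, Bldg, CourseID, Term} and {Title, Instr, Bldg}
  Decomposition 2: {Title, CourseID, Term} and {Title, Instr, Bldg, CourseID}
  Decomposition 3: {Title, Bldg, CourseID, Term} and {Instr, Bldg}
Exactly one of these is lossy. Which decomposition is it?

Decomposition 2

Decomposition 1: common = {Instr, Bldg}, closure = {Instr, Bldg, CourseID, Term} → lossless.
Decomposition 2: common = {Title, CourseID}, closure = {Title, CourseID} → lossy.
Decomposition 3: common = {Bldg}, closure = {Instr, Bldg, CourseID, Term} → lossless.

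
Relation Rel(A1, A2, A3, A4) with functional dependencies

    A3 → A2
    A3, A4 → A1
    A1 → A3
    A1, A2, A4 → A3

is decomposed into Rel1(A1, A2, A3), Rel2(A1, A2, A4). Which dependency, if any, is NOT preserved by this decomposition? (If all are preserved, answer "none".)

A3, A4 → A1

Check A3, A4 → A1: no single fragment contains all of {A1, A3, A4}, and the restricted closure of {A3, A4} across the fragments never reaches {A1}.
A3 → A2 is preserved.
A1 → A3 is preserved.
A1, A2, A4 → A3 is preserved.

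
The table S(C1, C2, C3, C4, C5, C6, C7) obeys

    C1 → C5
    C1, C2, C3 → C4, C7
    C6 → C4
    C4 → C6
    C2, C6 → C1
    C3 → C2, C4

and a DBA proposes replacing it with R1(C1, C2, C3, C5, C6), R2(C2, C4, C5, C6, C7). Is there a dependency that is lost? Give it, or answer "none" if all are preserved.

Check C1, C2, C3 → C4, C7: no single fragment contains all of {C1, C2, C3, C4, C7}, and the restricted closure of {C1, C2, C3} across the fragments never reaches {C4, C7}.
C1 → C5 is preserved.
C6 → C4 is preserved.
C4 → C6 is preserved.
C2, C6 → C1 is preserved.
C3 → C2, C4 is preserved.

C1, C2, C3 → C4, C7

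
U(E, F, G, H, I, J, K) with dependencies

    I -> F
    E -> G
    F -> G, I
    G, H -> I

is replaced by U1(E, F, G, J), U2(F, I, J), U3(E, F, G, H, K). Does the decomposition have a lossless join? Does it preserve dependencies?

lossy but dependency-preserving

Lossless test (chase): Rows 1 and 2 agree on F; apply F→G, I and equate their G, I entries. Rows 1 and 3 agree on F; apply F→G, I and equate their G, I entries. No row becomes fully distinguished — the join is lossy.
Dependency preservation: F → G, I; G, H → I are not contained in any single fragment, but the restricted closure of each left-hand side across the fragments still reaches the right-hand side; the remaining FDs each lie inside some fragment. All dependencies are preserved.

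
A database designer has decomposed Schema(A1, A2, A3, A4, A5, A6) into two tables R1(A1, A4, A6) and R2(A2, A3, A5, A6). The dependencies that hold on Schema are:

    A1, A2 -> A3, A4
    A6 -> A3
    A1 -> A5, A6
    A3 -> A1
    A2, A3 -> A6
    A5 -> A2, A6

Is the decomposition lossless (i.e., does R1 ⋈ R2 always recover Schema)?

Yes

Common attributes: R1 ∩ R2 = {A6}.
Closure of {A6}: A6 → A3 applies, adding A3; A3 → A1 applies, adding A1; A1 → A5, A6 applies, adding A5; A5 → A2, A6 applies, adding A2; A1, A2 → A3, A4 applies, adding A4. So (A6)⁺ = {A1, A2, A3, A4, A5, A6}.
This closure contains every attribute of R1, so R1 ∩ R2 → R1. The join is lossless.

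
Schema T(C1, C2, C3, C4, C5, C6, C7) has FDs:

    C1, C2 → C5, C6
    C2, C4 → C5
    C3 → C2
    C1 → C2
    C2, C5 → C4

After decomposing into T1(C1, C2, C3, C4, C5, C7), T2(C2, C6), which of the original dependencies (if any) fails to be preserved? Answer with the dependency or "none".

Check C1, C2 → C5, C6: no single fragment contains all of {C1, C2, C5, C6}, and the restricted closure of {C1, C2} across the fragments never reaches {C5, C6}.
C2, C4 → C5 is preserved.
C3 → C2 is preserved.
C1 → C2 is preserved.
C2, C5 → C4 is preserved.

C1, C2 → C5, C6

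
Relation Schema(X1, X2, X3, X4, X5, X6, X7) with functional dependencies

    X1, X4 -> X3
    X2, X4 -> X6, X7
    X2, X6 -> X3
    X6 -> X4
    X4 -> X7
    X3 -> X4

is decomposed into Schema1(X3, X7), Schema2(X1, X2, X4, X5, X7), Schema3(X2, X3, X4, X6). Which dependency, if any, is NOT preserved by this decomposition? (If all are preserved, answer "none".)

Check X1, X4 → X3: no single fragment contains all of {X1, X3, X4}, and the restricted closure of {X1, X4} across the fragments never reaches {X3}.
X2, X4 → X6, X7 is preserved.
X2, X6 → X3 is preserved.
X6 → X4 is preserved.
X4 → X7 is preserved.
X3 → X4 is preserved.

X1, X4 -> X3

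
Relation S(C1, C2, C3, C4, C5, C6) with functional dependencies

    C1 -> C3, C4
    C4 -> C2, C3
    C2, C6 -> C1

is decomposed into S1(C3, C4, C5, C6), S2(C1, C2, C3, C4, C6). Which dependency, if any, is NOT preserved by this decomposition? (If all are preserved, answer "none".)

none

C1 → C3, C4 lies within S2.
C4 → C2, C3 lies within S2.
C2, C6 → C1 lies within S2.
Every dependency is enforceable on the fragments, so the decomposition is dependency-preserving.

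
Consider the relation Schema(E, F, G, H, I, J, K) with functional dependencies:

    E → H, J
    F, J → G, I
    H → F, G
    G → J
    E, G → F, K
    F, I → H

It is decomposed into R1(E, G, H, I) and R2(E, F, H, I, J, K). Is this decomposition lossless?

Common attributes: R1 ∩ R2 = {E, H, I}.
Closure of {E, H, I}: E → H, J applies, adding J; H → F, G applies, adding F, G; E, G → F, K applies, adding K. So (E, H, I)⁺ = {E, F, G, H, I, J, K}.
This closure contains every attribute of R1, so R1 ∩ R2 → R1. The join is lossless.

Yes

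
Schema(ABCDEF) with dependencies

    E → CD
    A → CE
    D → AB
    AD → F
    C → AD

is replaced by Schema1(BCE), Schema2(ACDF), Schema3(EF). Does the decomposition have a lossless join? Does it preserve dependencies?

Lossless test (chase): Rows 1 and 3 agree on E; apply E→CD and equate their CD entries. Rows 1 and 3 agree on D; apply D→AB and equate their AB entries. Rows 1 and 3 agree on AD; apply AD→F and equate their F entries. Rows 1 and 2 agree on C; apply C→AD and equate their AD entries. Rows 1 and 2 agree on A; apply A→CE and equate their CE entries. Rows 1 and 2 agree on D; apply D→AB and equate their AB entries. Row 1 is now all distinguished symbols — the join is lossless.
Dependency preservation: E → CD; A → CE; D → AB are not contained in any single fragment, but the restricted closure of each left-hand side across the fragments still reaches the right-hand side; the remaining FDs each lie inside some fragment. All dependencies are preserved.

lossless and dependency-preserving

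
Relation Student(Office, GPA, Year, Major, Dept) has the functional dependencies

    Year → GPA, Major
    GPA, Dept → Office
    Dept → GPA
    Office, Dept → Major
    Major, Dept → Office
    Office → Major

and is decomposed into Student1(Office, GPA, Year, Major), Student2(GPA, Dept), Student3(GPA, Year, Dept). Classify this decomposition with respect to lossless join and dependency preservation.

lossy and not dependency-preserving

Lossless test (chase): Rows 1 and 3 agree on Year; apply Year→GPA, Major and equate their GPA, Major entries. Rows 2 and 3 agree on GPA, Dept; apply GPA, Dept→Office and equate their Office entries. Rows 2 and 3 agree on Office, Dept; apply Office, Dept→Major and equate their Major entries. No row becomes fully distinguished — the join is lossy.
Dependency preservation: the restricted closure of {GPA, Dept} across the fragments never reaches {Office}, so GPA, Dept → Office cannot be enforced without a join — not preserved.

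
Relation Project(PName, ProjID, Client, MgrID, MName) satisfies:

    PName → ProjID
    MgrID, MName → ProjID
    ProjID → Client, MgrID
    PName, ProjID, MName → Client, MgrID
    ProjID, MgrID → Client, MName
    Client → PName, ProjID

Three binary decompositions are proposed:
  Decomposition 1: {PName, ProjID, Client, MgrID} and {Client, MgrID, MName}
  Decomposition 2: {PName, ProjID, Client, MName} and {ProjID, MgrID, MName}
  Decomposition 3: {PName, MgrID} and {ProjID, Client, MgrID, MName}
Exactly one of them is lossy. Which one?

Decomposition 3

Decomposition 1: common = {Client, MgrID}, closure = {PName, ProjID, Client, MgrID, MName} → lossless.
Decomposition 2: common = {ProjID, MName}, closure = {PName, ProjID, Client, MgrID, MName} → lossless.
Decomposition 3: common = {MgrID}, closure = {MgrID} → lossy.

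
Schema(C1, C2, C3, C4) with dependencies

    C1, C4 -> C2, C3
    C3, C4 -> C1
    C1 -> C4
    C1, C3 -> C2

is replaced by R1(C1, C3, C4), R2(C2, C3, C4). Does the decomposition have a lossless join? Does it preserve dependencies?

Lossless test: (C3, C4)⁺ = {C1, C2, C3, C4}, which contains all of one fragment — lossless.
Dependency preservation: C1, C4 → C2, C3; C1, C3 → C2 are not contained in any single fragment, but the restricted closure of each left-hand side across the fragments still reaches the right-hand side; the remaining FDs each lie inside some fragment. All dependencies are preserved.

lossless and dependency-preserving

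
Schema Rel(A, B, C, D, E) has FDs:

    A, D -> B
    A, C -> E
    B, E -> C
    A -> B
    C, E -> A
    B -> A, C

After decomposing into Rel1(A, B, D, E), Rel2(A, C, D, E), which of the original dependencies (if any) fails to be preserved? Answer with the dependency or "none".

A, D → B lies within Rel1.
A, C → E lies within Rel2.
B, E → C: restricted closure across fragments reaches C.
A → B lies within Rel1.
C, E → A lies within Rel2.
B → A, C: restricted closure across fragments reaches A, C.
Every dependency is enforceable on the fragments, so the decomposition is dependency-preserving.

none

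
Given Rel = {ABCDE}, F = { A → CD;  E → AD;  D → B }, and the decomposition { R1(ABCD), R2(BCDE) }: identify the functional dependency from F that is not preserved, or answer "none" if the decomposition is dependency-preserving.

E → AD

Check E → AD: no single fragment contains all of {ADE}, and the restricted closure of {E} across the fragments never reaches {AD}.
A → CD is preserved.
D → B is preserved.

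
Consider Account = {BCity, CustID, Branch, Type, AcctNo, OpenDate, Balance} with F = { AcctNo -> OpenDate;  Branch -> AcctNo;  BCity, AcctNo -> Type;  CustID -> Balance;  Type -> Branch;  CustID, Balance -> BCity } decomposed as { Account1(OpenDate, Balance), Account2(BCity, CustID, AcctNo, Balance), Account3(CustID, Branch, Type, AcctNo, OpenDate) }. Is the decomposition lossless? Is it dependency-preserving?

Lossless test (chase): Rows 2 and 3 agree on AcctNo; apply AcctNo→OpenDate and equate their OpenDate entries. Rows 2 and 3 agree on CustID; apply CustID→Balance and equate their Balance entries. Rows 2 and 3 agree on CustID, Balance; apply CustID, Balance→BCity and equate their BCity entries. Rows 2 and 3 agree on BCity, AcctNo; apply BCity, AcctNo→Type and equate their Type entries. Rows 2 and 3 agree on Type; apply Type→Branch and equate their Branch entries. Row 2 is now all distinguished symbols — the join is lossless.
Dependency preservation: the restricted closure of {BCity, AcctNo} across the fragments never reaches {Type}, so BCity, AcctNo → Type cannot be enforced without a join — not preserved.

lossless but not dependency-preserving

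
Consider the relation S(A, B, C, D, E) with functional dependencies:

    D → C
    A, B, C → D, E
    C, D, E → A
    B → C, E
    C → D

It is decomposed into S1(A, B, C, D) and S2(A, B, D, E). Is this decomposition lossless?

Yes

Common attributes: S1 ∩ S2 = {A, B, D}.
Closure of {A, B, D}: D → C applies, adding C; A, B, C → D, E applies, adding E. So (A, B, D)⁺ = {A, B, C, D, E}.
This closure contains every attribute of S1, so S1 ∩ S2 → S1. The join is lossless.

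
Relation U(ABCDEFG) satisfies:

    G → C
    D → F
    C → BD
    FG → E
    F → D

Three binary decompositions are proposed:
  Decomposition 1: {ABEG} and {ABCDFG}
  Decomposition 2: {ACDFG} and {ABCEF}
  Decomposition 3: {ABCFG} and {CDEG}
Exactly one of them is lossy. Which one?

Decomposition 2

Decomposition 1: common = {ABG}, closure = {ABCDEFG} → lossless.
Decomposition 2: common = {ACF}, closure = {ABCDF} → lossy.
Decomposition 3: common = {CG}, closure = {BCDEFG} → lossless.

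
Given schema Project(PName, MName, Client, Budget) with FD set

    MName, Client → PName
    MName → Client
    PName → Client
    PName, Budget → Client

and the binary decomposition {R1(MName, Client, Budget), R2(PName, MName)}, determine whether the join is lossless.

Common attributes: R1 ∩ R2 = {MName}.
Closure of {MName}: MName → Client applies, adding Client; MName, Client → PName applies, adding PName. So (MName)⁺ = {PName, MName, Client}.
This closure contains every attribute of R2, so R1 ∩ R2 → R2. The join is lossless.

Yes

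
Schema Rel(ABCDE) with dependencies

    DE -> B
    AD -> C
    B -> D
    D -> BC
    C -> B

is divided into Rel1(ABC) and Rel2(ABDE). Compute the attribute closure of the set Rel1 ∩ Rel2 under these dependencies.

ABCD

Rel1 ∩ Rel2 = {AB}.
B → D applies, adding D
D → BC applies, adding C
Closure: {ABCD}.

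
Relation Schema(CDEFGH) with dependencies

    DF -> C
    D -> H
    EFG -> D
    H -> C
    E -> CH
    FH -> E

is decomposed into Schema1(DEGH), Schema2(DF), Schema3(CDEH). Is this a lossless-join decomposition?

Chase test. Columns are CDEFGH; row i has aⱼ where attribute j ∈ Schemai, else bᵢⱼ.
Initial tableau (one row per fragment):
  row 1: b11 a2 a3 b14 a5 a6
  row 2: b21 a2 b23 a4 b25 b26
  row 3: a1 a2 a3 b34 b35 a6
Rows 1 and 2 agree on D; apply D→H and equate their H entries.
Rows 1 and 2 agree on H; apply H→C and equate their C entries.
Rows 1 and 3 agree on H; apply H→C and equate their C entries.
No row becomes fully distinguished — the join is lossy.

No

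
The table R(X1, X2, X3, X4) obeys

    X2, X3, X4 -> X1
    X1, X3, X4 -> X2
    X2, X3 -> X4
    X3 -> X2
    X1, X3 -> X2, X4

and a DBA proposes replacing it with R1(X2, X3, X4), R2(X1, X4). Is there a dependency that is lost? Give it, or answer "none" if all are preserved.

Check X2, X3, X4 → X1: no single fragment contains all of {X1, X2, X3, X4}, and the restricted closure of {X2, X3, X4} across the fragments never reaches {X1}.
X1, X3, X4 → X2 is preserved.
X2, X3 → X4 is preserved.
X3 → X2 is preserved.
X1, X3 → X2, X4 is preserved.

X2, X3, X4 -> X1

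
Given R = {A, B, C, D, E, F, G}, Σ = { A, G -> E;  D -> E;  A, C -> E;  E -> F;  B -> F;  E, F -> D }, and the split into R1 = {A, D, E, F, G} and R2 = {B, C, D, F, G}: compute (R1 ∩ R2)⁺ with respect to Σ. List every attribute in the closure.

R1 ∩ R2 = {D, F, G}.
D → E applies, adding E
Closure: {D, E, F, G}.

D, E, F, G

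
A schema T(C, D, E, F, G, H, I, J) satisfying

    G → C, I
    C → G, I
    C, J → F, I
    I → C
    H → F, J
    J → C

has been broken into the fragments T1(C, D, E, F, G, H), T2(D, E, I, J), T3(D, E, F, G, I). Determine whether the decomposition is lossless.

Chase test. Columns are C, D, E, F, G, H, I, J; row i has aⱼ where attribute j ∈ Ti, else bᵢⱼ.
Initial tableau (one row per fragment):
  row 1: a1 a2 a3 a4 a5 a6 b17 b18
  row 2: b21 a2 a3 b24 b25 b26 a7 a8
  row 3: b31 a2 a3 a4 a5 b36 a7 b38
Rows 1 and 3 agree on G; apply G→C, I and equate their C, I entries.
Rows 1 and 2 agree on I; apply I→C and equate their C entries.
Rows 1 and 2 agree on C; apply C→G, I and equate their G, I entries.
No row becomes fully distinguished — the join is lossy.

No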